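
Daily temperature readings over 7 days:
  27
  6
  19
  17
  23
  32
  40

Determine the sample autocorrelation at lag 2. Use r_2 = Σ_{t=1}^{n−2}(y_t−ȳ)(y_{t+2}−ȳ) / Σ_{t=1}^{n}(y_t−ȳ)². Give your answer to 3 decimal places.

Mean ȳ = (27 + 6 + 19 + 17 + 23 + 32 + 40)/7 = 23.4286
Deviations from mean: 3.5714, -17.4286, -4.4286, -6.4286, -0.4286, 8.5714, 16.5714
Σ(y_t−ȳ)(y_{t+2}−ȳ) = (-15.8163) + (112.0408) + (1.8980) + (-55.1020) + (-7.1020) = 35.9184
Denominator Σ(y_t−ȳ)² = 725.7143
r_2 = 35.9184 / 725.7143 = 0.049

0.049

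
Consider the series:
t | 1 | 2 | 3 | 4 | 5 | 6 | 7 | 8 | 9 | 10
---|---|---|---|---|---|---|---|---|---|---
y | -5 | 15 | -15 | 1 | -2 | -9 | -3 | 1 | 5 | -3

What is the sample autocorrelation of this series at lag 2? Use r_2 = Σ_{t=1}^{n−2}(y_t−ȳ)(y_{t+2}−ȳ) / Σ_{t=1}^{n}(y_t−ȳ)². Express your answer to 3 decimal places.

0.077

Mean ȳ = (-5 + 15 − 15 + 1 − 2 − 9 − 3 + 1 + 5 − 3)/10 = -1.5000
Numerator Σ_{t=1}^{8}(y_t−ȳ)(y_{t+2}−ȳ) = 45.0000
Denominator Σ(y_t−ȳ)² = 582.5000
r_2 = 45.0000 / 582.5000 = 0.077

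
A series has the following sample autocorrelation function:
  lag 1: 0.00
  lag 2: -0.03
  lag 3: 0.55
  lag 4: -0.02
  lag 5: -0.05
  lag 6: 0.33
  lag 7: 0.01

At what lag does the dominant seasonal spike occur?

3

The largest autocorrelation is r_3 = 0.55, with a weaker echo at lag 6 (0.33); the remaining lags stay at or below 0.01.
The dominant spike at lag 3 indicates a seasonal period of 3.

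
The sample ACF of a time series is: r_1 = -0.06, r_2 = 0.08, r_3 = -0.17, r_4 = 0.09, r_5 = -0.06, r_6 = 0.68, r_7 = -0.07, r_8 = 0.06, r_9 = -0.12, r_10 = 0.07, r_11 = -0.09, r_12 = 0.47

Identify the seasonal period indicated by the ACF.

The largest autocorrelation is r_6 = 0.68, with a weaker echo at lag 12 (0.47); the remaining lags stay at or below 0.09.
The dominant spike at lag 6 indicates a seasonal period of 6.

6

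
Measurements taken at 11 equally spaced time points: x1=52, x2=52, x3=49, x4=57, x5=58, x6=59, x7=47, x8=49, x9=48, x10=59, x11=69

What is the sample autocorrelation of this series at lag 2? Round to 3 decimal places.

Mean x̄ = (52 + 52 + 49 + 57 + 58 + 59 + 47 + 49 + 48 + 59 + 69)/11 = 54.4545
Numerator Σ_{t=1}^{9}(x_t−x̄)(x_{t+2}−x̄) = -122.4132
Denominator Σ(x_t−x̄)² = 440.7273
r_2 = -122.4132 / 440.7273 = -0.278

-0.278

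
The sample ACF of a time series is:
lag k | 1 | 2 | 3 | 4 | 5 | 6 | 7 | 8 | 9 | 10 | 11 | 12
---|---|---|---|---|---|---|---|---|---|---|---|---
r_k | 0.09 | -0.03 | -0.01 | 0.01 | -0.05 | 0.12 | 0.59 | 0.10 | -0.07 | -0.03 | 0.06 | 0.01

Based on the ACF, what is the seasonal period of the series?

The largest autocorrelation is r_7 = 0.59; the remaining lags stay at or below 0.12.
The dominant spike at lag 7 indicates a seasonal period of 7.

7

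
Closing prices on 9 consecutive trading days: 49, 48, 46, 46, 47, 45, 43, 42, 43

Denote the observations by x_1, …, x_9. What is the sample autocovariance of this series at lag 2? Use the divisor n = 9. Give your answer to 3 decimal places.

0.857

Mean x̄ = (49 + 48 + 46 + 46 + 47 + 45 + 43 + 42 + 43)/9 = 45.4444
Σ_{t=1}^{7}(x_t−x̄)(x_{t+2}−x̄) = 7.7160
γ_2 = 7.7160 / 9 = 0.857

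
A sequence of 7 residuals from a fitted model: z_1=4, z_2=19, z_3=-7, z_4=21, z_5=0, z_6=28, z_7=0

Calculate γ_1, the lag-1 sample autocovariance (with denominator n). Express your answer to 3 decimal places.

-122.379

Mean z̄ = (4 + 19 − 7 + 21 + 0 + 28 + 0)/7 = 9.2857
Σ_{t=1}^{6}(z_t−z̄)(z_{t+1}−z̄) = -856.6531
γ_1 = -856.6531 / 7 = -122.379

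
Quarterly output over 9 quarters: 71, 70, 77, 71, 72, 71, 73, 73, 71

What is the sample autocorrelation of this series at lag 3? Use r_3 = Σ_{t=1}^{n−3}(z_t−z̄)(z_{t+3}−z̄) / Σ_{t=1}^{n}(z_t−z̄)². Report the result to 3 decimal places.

Mean z̄ = (71 + 70 + 77 + 71 + 72 + 71 + 73 + 73 + 71)/9 = 72.1111
Σ(z_t−z̄)(z_{t+3}−z̄) = (1.2346) + (0.2346) + (-5.4321) + (-0.9877) + (-0.0988) + (1.2346) = -3.8148
Denominator Σ(z_t−z̄)² = 34.8889
r_3 = -3.8148 / 34.8889 = -0.109

-0.109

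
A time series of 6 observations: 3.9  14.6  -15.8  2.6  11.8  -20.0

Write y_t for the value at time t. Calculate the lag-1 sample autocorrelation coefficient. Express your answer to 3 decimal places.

-0.405

Mean ȳ = (3.9 + 14.6 − 15.8 + 2.6 + 11.8 − 20.0)/6 = -0.4833
Deviations from mean: 4.3833, 15.0833, -15.3167, 3.0833, 12.2833, -19.5167
Numerator Σ_{t=1}^{5}(y_t−ȳ)(y_{t+1}−ȳ) = -413.9936
Denominator Σ(y_t−ȳ)² = 1022.6083
r_1 = -413.9936 / 1022.6083 = -0.405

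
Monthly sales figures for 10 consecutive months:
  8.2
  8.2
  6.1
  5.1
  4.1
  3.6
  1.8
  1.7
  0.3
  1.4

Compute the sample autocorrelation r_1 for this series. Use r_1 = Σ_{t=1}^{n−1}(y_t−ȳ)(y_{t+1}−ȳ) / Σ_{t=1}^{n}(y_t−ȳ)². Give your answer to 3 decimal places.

Mean ȳ = (8.2 + 8.2 + 6.1 + 5.1 + 4.1 + 3.6 + 1.8 + 1.7 + 0.3 + 1.4)/10 = 4.0500
Numerator Σ_{t=1}^{9}(y_t−ȳ)(y_{t+1}−ȳ) = 52.9625
Denominator Σ(y_t−ȳ)² = 71.6250
r_1 = 52.9625 / 71.6250 = 0.739

0.739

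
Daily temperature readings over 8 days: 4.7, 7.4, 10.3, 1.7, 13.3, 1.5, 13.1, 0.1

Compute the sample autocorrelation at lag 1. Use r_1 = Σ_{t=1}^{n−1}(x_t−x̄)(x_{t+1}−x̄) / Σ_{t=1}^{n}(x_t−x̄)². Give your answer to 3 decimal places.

-0.803

Mean x̄ = (4.7 + 7.4 + 10.3 + 1.7 + 13.3 + 1.5 + 13.1 + 0.1)/8 = 6.5125
Σ(x_t−x̄)(x_{t+1}−x̄) = (-1.6086) + (3.3614) + (-18.2273) + (-32.6648) + (-34.0223) + (-33.0198) + (-42.2423) = -158.4239
Denominator Σ(x_t−x̄)² = 197.2888
r_1 = -158.4239 / 197.2888 = -0.803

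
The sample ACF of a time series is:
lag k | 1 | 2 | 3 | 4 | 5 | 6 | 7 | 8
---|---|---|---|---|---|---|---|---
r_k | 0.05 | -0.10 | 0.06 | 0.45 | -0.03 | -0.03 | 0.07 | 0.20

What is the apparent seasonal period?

The largest autocorrelation is r_4 = 0.45, with a weaker echo at lag 8 (0.20); the remaining lags stay at or below 0.07.
The dominant spike at lag 4 indicates a seasonal period of 4.

4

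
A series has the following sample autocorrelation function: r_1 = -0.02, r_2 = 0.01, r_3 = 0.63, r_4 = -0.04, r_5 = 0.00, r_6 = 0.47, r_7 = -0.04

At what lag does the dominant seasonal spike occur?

3

The largest autocorrelation is r_3 = 0.63, with a weaker echo at lag 6 (0.47); the remaining lags stay at or below 0.01.
The dominant spike at lag 3 indicates a seasonal period of 3.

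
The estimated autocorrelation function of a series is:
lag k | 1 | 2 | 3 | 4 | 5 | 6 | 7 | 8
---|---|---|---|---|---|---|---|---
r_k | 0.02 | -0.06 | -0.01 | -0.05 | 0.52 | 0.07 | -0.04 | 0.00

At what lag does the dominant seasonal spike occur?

The largest autocorrelation is r_5 = 0.52; the remaining lags stay at or below 0.07.
The dominant spike at lag 5 indicates a seasonal period of 5.

5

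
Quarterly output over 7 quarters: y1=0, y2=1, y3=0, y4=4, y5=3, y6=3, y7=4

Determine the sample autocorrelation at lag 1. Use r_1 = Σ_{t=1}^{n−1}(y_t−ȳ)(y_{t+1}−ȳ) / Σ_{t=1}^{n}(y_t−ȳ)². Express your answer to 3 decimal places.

0.256

Mean ȳ = (0 + 1 + 0 + 4 + 3 + 3 + 4)/7 = 2.1429
Deviations from mean: -2.1429, -1.1429, -2.1429, 1.8571, 0.8571, 0.8571, 1.8571
Σ(y_t−ȳ)(y_{t+1}−ȳ) = (2.4490) + (2.4490) + (-3.9796) + (1.5918) + (0.7347) + (1.5918) = 4.8367
Denominator Σ(y_t−ȳ)² = 18.8571
r_1 = 4.8367 / 18.8571 = 0.256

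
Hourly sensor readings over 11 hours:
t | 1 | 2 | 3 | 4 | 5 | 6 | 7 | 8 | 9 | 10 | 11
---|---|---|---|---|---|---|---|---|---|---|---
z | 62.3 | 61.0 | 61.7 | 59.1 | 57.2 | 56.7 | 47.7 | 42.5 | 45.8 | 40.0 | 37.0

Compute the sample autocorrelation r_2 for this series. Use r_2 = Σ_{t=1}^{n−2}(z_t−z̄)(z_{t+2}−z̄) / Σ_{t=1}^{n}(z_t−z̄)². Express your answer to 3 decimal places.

Mean z̄ = (62.3 + 61.0 + 61.7 + 59.1 + 57.2 + 56.7 + 47.7 + 42.5 + 45.8 + 40.0 + 37.0)/11 = 51.9091
Numerator Σ_{t=1}^{9}(z_t−z̄)(z_{t+2}−z̄) = 414.8626
Denominator Σ(z_t−z̄)² = 896.8091
r_2 = 414.8626 / 896.8091 = 0.463

0.463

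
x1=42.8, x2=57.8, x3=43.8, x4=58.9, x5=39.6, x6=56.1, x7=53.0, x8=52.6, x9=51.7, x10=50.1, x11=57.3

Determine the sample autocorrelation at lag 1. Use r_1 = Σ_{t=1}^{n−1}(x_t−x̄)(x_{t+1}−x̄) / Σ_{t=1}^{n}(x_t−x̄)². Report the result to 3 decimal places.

Mean x̄ = (42.8 + 57.8 + 43.8 + 58.9 + 39.6 + 56.1 + 53.0 + 52.6 + 51.7 + 50.1 + 57.3)/11 = 51.2455
Numerator Σ_{t=1}^{10}(x_t−x̄)(x_{t+1}−x̄) = -302.7693
Denominator Σ(x_t−x̄)² = 430.5873
r_1 = -302.7693 / 430.5873 = -0.703

-0.703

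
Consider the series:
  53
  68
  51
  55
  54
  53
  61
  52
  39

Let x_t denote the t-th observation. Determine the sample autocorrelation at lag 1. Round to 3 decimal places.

-0.103

Mean x̄ = (53 + 68 + 51 + 55 + 54 + 53 + 61 + 52 + 39)/9 = 54.0000
Numerator Σ_{t=1}^{8}(x_t−x̄)(x_{t+1}−x̄) = -50.0000
Denominator Σ(x_t−x̄)² = 486.0000
r_1 = -50.0000 / 486.0000 = -0.103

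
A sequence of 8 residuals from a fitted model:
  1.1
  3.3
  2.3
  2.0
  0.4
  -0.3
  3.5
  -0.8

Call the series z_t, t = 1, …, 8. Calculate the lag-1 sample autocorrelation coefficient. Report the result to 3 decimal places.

-0.306

Mean z̄ = (1.1 + 3.3 + 2.3 + 2.0 + 0.4 − 0.3 + 3.5 − 0.8)/8 = 1.4375
Σ(z_t−z̄)(z_{t+1}−z̄) = (-0.6286) + (1.6064) + (0.4852) + (-0.5836) + (1.8027) + (-3.5836) + (-4.6148) = -5.5164
Denominator Σ(z_t−z̄)² = 17.9988
r_1 = -5.5164 / 17.9988 = -0.306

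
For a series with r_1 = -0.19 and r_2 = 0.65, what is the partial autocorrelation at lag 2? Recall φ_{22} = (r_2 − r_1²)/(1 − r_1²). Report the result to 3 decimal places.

φ_{22} = (r_2 − r_1²) / (1 − r_1²)
r_1² = (-0.19)² = 0.0361
Numerator = 0.65 − 0.0361 = 0.6139; denominator = 1 − 0.0361 = 0.9639
φ_{22} = 0.6139 / 0.9639 = 0.637

0.637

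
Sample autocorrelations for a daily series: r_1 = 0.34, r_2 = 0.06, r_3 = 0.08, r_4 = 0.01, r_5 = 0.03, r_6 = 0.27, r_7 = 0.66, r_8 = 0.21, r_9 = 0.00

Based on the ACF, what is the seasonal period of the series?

7

The largest autocorrelation is r_7 = 0.66; the remaining lags stay at or below 0.34. The elevated value at lag 1 (0.34), dropping to 0.06 at lag 2, reflects decaying short-term dependence rather than seasonality.
The dominant spike at lag 7 indicates a seasonal period of 7.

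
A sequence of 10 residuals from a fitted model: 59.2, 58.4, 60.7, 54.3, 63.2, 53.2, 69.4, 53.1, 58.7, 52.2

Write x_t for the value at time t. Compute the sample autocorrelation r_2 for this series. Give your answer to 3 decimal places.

Mean x̄ = (59.2 + 58.4 + 60.7 + 54.3 + 63.2 + 53.2 + 69.4 + 53.1 + 58.7 + 52.2)/10 = 58.2400
Numerator Σ_{t=1}^{8}(x_t−x̄)(x_{t+2}−x̄) = 151.2288
Denominator Σ(x_t−x̄)² = 260.1840
r_2 = 151.2288 / 260.1840 = 0.581

0.581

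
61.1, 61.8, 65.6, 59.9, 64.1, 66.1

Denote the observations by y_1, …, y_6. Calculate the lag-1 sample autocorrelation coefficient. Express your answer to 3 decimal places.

-0.275

Mean ȳ = (61.1 + 61.8 + 65.6 + 59.9 + 64.1 + 66.1)/6 = 63.1000
Deviations from mean: -2.0000, -1.3000, 2.5000, -3.2000, 1.0000, 3.0000
Numerator Σ_{t=1}^{5}(y_t−ȳ)(y_{t+1}−ȳ) = -8.8500
Denominator Σ(y_t−ȳ)² = 32.1800
r_1 = -8.8500 / 32.1800 = -0.275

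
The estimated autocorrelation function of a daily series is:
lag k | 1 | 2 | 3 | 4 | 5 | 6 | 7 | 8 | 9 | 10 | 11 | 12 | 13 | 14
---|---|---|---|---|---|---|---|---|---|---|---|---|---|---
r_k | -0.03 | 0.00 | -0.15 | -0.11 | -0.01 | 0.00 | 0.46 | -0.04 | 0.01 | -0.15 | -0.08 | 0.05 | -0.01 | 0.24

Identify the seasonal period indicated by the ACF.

The largest autocorrelation is r_7 = 0.46, with a weaker echo at lag 14 (0.24); the remaining lags stay at or below 0.05.
The dominant spike at lag 7 indicates a seasonal period of 7.

7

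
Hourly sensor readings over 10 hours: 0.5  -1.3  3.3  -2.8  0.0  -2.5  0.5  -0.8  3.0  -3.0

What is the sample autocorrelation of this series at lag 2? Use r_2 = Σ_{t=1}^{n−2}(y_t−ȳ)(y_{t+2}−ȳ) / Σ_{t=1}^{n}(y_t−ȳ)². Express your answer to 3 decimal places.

0.385

Mean ȳ = (0.5 − 1.3 + 3.3 − 2.8 + 0.0 − 2.5 + 0.5 − 0.8 + 3.0 − 3.0)/10 = -0.3100
Numerator Σ_{t=1}^{8}(y_t−ȳ)(y_{t+2}−ȳ) = 17.2848
Denominator Σ(y_t−ȳ)² = 44.8490
r_2 = 17.2848 / 44.8490 = 0.385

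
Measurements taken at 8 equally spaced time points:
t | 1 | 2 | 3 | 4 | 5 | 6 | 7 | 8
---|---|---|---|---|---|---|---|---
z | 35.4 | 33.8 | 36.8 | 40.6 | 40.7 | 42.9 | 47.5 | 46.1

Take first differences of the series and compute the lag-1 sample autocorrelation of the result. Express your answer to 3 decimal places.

First differences Δz: -1.6, 3.0, 3.8, 0.1, 2.2, 4.6, -1.4
Mean of differences = 1.5286
Numerator Σ(Δz_t−Δz̄)(Δz_{t+1}−Δz̄) = -12.3980
Denominator Σ(Δz_t−Δz̄)² = 37.6143
r_1(Δz) = -12.3980 / 37.6143 = -0.330

-0.330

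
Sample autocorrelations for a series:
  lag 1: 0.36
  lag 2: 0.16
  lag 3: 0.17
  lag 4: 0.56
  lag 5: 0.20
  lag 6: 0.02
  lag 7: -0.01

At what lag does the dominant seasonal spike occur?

The largest autocorrelation is r_4 = 0.56; the remaining lags stay at or below 0.36. The elevated value at lag 1 (0.36), dropping to 0.16 at lag 2, reflects decaying short-term dependence rather than seasonality.
The dominant spike at lag 4 indicates a seasonal period of 4.

4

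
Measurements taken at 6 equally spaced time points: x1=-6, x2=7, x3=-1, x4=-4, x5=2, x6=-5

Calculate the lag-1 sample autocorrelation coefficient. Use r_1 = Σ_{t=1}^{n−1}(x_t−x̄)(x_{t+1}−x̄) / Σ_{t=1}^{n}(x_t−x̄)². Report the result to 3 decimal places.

-0.486

Mean x̄ = (-6 + 7 − 1 − 4 + 2 − 5)/6 = -1.1667
Σ(x_t−x̄)(x_{t+1}−x̄) = (-39.4722) + (1.3611) + (-0.4722) + (-8.9722) + (-12.1389) = -59.6944
Denominator Σ(x_t−x̄)² = 122.8333
r_1 = -59.6944 / 122.8333 = -0.486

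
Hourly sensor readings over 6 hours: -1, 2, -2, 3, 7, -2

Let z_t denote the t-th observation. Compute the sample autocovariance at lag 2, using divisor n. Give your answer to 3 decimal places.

-2.648

Mean z̄ = (-1 + 2 − 2 + 3 + 7 − 2)/6 = 1.1667
Deviations: -2.1667, 0.8333, -3.1667, 1.8333, 5.8333, -3.1667
Σ_{t=1}^{4}(z_t−z̄)(z_{t+2}−z̄) = -15.8889
γ_2 = -15.8889 / 6 = -2.648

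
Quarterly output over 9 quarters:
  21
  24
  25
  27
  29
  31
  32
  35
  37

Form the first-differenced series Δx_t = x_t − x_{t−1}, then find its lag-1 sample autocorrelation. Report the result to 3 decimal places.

-0.500

First differences Δx: 3, 1, 2, 2, 2, 1, 3, 2
Mean of differences = 2.0000
Numerator Σ(Δx_t−Δx̄)(Δx_{t+1}−Δx̄) = -2.0000
Denominator Σ(Δx_t−Δx̄)² = 4.0000
r_1(Δx) = -2.0000 / 4.0000 = -0.500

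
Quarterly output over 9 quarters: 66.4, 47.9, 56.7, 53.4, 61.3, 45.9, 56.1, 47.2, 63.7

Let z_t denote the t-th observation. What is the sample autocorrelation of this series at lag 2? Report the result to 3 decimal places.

Mean z̄ = (66.4 + 47.9 + 56.7 + 53.4 + 61.3 + 45.9 + 56.1 + 47.2 + 63.7)/9 = 55.4000
Σ(z_t−z̄)(z_{t+2}−z̄) = (14.3000) + (15.0000) + (7.6700) + (19.0000) + (4.1300) + (77.9000) + (5.8100) = 143.8100
Denominator Σ(z_t−z̄)² = 444.6200
r_2 = 143.8100 / 444.6200 = 0.323

0.323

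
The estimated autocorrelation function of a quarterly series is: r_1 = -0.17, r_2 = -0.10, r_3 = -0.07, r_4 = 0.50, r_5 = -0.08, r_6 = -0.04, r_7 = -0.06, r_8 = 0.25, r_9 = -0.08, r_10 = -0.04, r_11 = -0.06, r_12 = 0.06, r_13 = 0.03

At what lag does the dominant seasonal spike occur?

The largest autocorrelation is r_4 = 0.50, with a weaker echo at lag 8 (0.25); the remaining lags stay at or below 0.06.
The dominant spike at lag 4 indicates a seasonal period of 4.

4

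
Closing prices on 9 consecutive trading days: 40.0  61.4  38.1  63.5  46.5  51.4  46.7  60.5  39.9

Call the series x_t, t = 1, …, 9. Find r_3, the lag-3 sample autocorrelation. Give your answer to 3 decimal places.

-0.360

Mean x̄ = (40.0 + 61.4 + 38.1 + 63.5 + 46.5 + 51.4 + 46.7 + 60.5 + 39.9)/9 = 49.7778
Σ(x_t−x̄)(x_{t+3}−x̄) = (-134.1728) + (-38.0951) + (-18.9440) + (-42.2340) + (-35.1451) + (-16.0240) = -284.6148
Denominator Σ(x_t−x̄)² = 790.7356
r_3 = -284.6148 / 790.7356 = -0.360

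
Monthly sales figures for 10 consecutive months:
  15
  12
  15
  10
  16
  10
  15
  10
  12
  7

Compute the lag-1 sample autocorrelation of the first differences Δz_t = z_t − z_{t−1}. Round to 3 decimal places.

First differences Δz: -3, 3, -5, 6, -6, 5, -5, 2, -5
Mean of differences = -0.8889
Numerator Σ(Δz_t−Δz̄)(Δz_{t+1}−Δz̄) = -165.7901
Denominator Σ(Δz_t−Δz̄)² = 186.8889
r_1(Δz) = -165.7901 / 186.8889 = -0.887

-0.887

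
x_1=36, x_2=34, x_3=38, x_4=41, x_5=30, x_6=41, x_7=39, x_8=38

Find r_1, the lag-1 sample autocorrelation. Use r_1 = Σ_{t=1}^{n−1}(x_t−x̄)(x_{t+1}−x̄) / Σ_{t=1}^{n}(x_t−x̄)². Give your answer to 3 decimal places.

-0.435

Mean x̄ = (36 + 34 + 38 + 41 + 30 + 41 + 39 + 38)/8 = 37.1250
Deviations from mean: -1.1250, -3.1250, 0.8750, 3.8750, -7.1250, 3.8750, 1.8750, 0.8750
Σ(x_t−x̄)(x_{t+1}−x̄) = (3.5156) + (-2.7344) + (3.3906) + (-27.6094) + (-27.6094) + (7.2656) + (1.6406) = -42.1406
Denominator Σ(x_t−x̄)² = 96.8750
r_1 = -42.1406 / 96.8750 = -0.435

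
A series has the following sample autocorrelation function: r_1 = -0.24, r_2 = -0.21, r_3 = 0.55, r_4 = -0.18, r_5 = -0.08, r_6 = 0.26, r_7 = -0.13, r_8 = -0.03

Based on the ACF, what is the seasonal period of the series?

3

The largest autocorrelation is r_3 = 0.55, with a weaker echo at lag 6 (0.26); the remaining lags stay at or below -0.03.
The dominant spike at lag 3 indicates a seasonal period of 3.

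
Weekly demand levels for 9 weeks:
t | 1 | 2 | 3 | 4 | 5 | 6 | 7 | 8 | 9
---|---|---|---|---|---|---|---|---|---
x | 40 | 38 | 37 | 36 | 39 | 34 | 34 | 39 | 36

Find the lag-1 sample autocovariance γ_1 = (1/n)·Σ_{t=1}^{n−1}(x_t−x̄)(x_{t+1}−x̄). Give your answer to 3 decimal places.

Mean x̄ = (40 + 38 + 37 + 36 + 39 + 34 + 34 + 39 + 36)/9 = 37.0000
Σ_{t=1}^{8}(x_t−x̄)(x_{t+1}−x̄) = -4.0000
γ_1 = -4.0000 / 9 = -0.444

-0.444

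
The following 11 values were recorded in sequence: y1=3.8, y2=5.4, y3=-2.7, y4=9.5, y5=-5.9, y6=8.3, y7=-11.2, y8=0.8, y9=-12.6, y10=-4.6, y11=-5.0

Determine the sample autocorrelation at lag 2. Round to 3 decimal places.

Mean ȳ = (3.8 + 5.4 − 2.7 + 9.5 − 5.9 + 8.3 − 11.2 + 0.8 − 12.6 − 4.6 − 5.0)/11 = -1.2909
Numerator Σ_{t=1}^{9}(y_t−ȳ)(y_{t+2}−ȳ) = 387.8326
Denominator Σ(y_t−ȳ)² = 557.5091
r_2 = 387.8326 / 557.5091 = 0.696

0.696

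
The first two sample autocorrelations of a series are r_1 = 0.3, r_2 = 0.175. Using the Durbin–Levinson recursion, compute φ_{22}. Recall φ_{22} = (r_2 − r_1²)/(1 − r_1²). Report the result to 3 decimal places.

φ_{22} = (r_2 − r_1²) / (1 − r_1²)
r_1² = (0.3)² = 0.09
Numerator = 0.175 − 0.0900 = 0.0850; denominator = 1 − 0.0900 = 0.9100
φ_{22} = 0.0850 / 0.9100 = 0.093

0.093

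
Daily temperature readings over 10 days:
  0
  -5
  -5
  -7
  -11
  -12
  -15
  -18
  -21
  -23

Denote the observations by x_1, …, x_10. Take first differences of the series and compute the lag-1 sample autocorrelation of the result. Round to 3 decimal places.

First differences Δx: -5, 0, -2, -4, -1, -3, -3, -3, -2
Mean of differences = -2.5556
Numerator Σ(Δx_t−Δx̄)(Δx_{t+1}−Δx̄) = -8.4198
Denominator Σ(Δx_t−Δx̄)² = 18.2222
r_1(Δx) = -8.4198 / 18.2222 = -0.462

-0.462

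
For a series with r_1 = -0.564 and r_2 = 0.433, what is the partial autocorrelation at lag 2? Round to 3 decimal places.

0.169

φ_{22} = (r_2 − r_1²) / (1 − r_1²)
r_1² = (-0.564)² = 0.318096
Numerator = 0.433 − 0.3181 = 0.1149; denominator = 1 − 0.3181 = 0.6819
φ_{22} = 0.1149 / 0.6819 = 0.169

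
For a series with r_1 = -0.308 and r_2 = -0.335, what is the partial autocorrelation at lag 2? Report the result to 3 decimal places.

-0.475

φ_{22} = (r_2 − r_1²) / (1 − r_1²)
r_1² = (-0.308)² = 0.094864
Numerator = -0.335 − 0.0949 = -0.4299; denominator = 1 − 0.0949 = 0.9051
φ_{22} = -0.4299 / 0.9051 = -0.475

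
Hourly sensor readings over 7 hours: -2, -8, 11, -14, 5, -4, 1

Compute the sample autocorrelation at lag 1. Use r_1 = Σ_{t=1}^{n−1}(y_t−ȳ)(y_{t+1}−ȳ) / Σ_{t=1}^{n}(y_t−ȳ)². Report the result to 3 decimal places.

Mean ȳ = (-2 − 8 + 11 − 14 + 5 − 4 + 1)/7 = -1.5714
Deviations from mean: -0.4286, -6.4286, 12.5714, -12.4286, 6.5714, -2.4286, 2.5714
Σ(y_t−ȳ)(y_{t+1}−ȳ) = (2.7551) + (-80.8163) + (-156.2449) + (-81.6735) + (-15.9592) + (-6.2449) = -338.1837
Denominator Σ(y_t−ȳ)² = 409.7143
r_1 = -338.1837 / 409.7143 = -0.825

-0.825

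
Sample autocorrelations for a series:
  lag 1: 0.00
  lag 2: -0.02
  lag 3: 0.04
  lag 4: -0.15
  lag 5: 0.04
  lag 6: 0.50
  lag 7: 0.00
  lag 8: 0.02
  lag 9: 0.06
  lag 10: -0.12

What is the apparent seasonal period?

6

The largest autocorrelation is r_6 = 0.50; the remaining lags stay at or below 0.06.
The dominant spike at lag 6 indicates a seasonal period of 6.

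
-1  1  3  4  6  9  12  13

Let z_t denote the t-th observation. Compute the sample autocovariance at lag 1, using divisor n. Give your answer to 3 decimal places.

14.482

Mean z̄ = (-1 + 1 + 3 + 4 + 6 + 9 + 12 + 13)/8 = 5.8750
Σ_{t=1}^{7}(z_t−z̄)(z_{t+1}−z̄) = 115.8594
γ_1 = 115.8594 / 8 = 14.482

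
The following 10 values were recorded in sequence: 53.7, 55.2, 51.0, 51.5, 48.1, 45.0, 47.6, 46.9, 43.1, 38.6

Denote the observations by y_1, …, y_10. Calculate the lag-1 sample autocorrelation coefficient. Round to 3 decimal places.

0.552

Mean ȳ = (53.7 + 55.2 + 51.0 + 51.5 + 48.1 + 45.0 + 47.6 + 46.9 + 43.1 + 38.6)/10 = 48.0700
Numerator Σ_{t=1}^{9}(y_t−ȳ)(y_{t+1}−ȳ) = 125.9671
Denominator Σ(y_t−ȳ)² = 228.2810
r_1 = 125.9671 / 228.2810 = 0.552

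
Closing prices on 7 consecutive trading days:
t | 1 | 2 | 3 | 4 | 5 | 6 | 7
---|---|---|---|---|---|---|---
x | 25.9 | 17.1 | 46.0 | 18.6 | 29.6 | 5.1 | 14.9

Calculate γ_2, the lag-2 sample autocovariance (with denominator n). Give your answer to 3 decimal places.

40.407

Mean x̄ = (25.9 + 17.1 + 46.0 + 18.6 + 29.6 + 5.1 + 14.9)/7 = 22.4571
Σ_{t=1}^{5}(x_t−x̄)(x_{t+2}−x̄) = 282.8506
γ_2 = 282.8506 / 7 = 40.407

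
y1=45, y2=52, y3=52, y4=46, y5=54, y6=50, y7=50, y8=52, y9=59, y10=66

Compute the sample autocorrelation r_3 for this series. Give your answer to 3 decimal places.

Mean ȳ = (45 + 52 + 52 + 46 + 54 + 50 + 50 + 52 + 59 + 66)/10 = 52.6000
Σ(y_t−ȳ)(y_{t+3}−ȳ) = (50.1600) + (-0.8400) + (1.5600) + (17.1600) + (-0.8400) + (-16.6400) + (-34.8400) = 15.7200
Denominator Σ(y_t−ȳ)² = 338.4000
r_3 = 15.7200 / 338.4000 = 0.046

0.046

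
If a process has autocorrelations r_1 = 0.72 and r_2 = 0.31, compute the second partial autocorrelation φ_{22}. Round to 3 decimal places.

-0.433

φ_{22} = (r_2 − r_1²) / (1 − r_1²)
r_1² = (0.72)² = 0.5184
Numerator = 0.31 − 0.5184 = -0.2084; denominator = 1 − 0.5184 = 0.4816
φ_{22} = -0.2084 / 0.4816 = -0.433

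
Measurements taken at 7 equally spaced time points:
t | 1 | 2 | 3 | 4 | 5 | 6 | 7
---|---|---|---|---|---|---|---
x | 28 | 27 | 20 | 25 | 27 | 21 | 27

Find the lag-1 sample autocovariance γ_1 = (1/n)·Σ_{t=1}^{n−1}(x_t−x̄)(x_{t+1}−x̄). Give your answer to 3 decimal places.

Mean x̄ = (28 + 27 + 20 + 25 + 27 + 21 + 27)/7 = 25.0000
Deviations: 3.0000, 2.0000, -5.0000, 0.0000, 2.0000, -4.0000, 2.0000
Σ_{t=1}^{6}(x_t−x̄)(x_{t+1}−x̄) = -20.0000
γ_1 = -20.0000 / 7 = -2.857

-2.857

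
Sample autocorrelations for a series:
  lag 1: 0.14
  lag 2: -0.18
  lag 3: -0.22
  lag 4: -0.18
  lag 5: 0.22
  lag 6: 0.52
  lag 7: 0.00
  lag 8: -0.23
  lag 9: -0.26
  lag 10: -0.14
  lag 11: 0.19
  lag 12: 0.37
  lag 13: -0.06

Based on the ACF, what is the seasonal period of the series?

6

The largest autocorrelation is r_6 = 0.52, with a weaker echo at lag 12 (0.37); the remaining lags stay at or below 0.22.
The dominant spike at lag 6 indicates a seasonal period of 6.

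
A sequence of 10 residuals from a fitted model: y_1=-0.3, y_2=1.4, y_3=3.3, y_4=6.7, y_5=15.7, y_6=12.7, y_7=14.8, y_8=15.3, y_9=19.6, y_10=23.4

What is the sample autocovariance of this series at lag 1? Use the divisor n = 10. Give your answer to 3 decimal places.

Mean ȳ = (-0.3 + 1.4 + 3.3 + 6.7 + 15.7 + 12.7 + 14.8 + 15.3 + 19.6 + 23.4)/10 = 11.2600
Σ_{t=1}^{9}(y_t−ȳ)(y_{t+1}−ȳ) = 369.2524
γ_1 = 369.2524 / 10 = 36.925

36.925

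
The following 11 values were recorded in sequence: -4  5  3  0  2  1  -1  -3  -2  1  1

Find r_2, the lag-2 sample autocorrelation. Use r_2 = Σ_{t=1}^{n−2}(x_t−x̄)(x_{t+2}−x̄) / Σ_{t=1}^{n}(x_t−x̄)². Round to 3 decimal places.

-0.202

Mean x̄ = (-4 + 5 + 3 + 0 + 2 + 1 − 1 − 3 − 2 + 1 + 1)/11 = 0.2727
Numerator Σ_{t=1}^{9}(x_t−x̄)(x_{t+2}−x̄) = -14.1488
Denominator Σ(x_t−x̄)² = 70.1818
r_2 = -14.1488 / 70.1818 = -0.202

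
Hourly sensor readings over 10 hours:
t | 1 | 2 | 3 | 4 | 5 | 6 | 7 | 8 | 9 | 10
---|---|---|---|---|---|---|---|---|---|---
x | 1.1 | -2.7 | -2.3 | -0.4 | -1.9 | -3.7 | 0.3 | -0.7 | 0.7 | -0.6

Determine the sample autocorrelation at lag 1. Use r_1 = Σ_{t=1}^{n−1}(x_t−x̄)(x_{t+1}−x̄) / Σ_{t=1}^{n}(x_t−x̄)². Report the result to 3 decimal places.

-0.100

Mean x̄ = (1.1 − 2.7 − 2.3 − 0.4 − 1.9 − 3.7 + 0.3 − 0.7 + 0.7 − 0.6)/10 = -1.0200
Numerator Σ_{t=1}^{9}(x_t−x̄)(x_{t+1}−x̄) = -2.2344
Denominator Σ(x_t−x̄)² = 22.2760
r_1 = -2.2344 / 22.2760 = -0.100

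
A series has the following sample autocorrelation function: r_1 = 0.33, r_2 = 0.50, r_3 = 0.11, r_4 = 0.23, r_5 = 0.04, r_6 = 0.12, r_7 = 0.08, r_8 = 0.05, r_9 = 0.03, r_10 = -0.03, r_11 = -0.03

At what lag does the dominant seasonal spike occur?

The largest autocorrelation is r_2 = 0.50; the remaining lags stay at or below 0.33.
The dominant spike at lag 2 indicates a seasonal period of 2.

2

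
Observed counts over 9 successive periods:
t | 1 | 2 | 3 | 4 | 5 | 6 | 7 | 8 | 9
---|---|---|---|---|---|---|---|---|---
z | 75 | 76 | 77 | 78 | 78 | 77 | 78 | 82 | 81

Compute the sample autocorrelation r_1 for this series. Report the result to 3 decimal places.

0.500

Mean z̄ = (75 + 76 + 77 + 78 + 78 + 77 + 78 + 82 + 81)/9 = 78.0000
Numerator Σ_{t=1}^{8}(z_t−z̄)(z_{t+1}−z̄) = 20.0000
Denominator Σ(z_t−z̄)² = 40.0000
r_1 = 20.0000 / 40.0000 = 0.500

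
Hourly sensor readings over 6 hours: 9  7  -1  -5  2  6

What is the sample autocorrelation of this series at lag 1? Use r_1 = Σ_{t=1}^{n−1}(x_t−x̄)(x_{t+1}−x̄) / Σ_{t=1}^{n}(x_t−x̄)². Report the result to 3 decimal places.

Mean x̄ = (9 + 7 − 1 − 5 + 2 + 6)/6 = 3.0000
Deviations from mean: 6.0000, 4.0000, -4.0000, -8.0000, -1.0000, 3.0000
Σ(x_t−x̄)(x_{t+1}−x̄) = (24.0000) + (-16.0000) + (32.0000) + (8.0000) + (-3.0000) = 45.0000
Denominator Σ(x_t−x̄)² = 142.0000
r_1 = 45.0000 / 142.0000 = 0.317

0.317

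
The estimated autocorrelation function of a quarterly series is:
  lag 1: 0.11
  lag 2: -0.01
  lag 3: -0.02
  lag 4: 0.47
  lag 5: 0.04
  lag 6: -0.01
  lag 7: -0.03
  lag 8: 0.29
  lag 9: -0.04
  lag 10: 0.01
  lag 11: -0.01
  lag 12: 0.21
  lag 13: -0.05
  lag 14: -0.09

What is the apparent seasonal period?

4

The largest autocorrelation is r_4 = 0.47, with weaker echoes at lags 8 (0.29) and 12 (0.21); the remaining lags stay at or below 0.11.
The dominant spike at lag 4 indicates a seasonal period of 4.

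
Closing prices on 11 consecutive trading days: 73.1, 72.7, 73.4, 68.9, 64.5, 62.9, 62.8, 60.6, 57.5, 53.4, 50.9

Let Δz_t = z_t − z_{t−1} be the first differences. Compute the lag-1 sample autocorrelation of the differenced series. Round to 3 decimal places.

0.187

First differences Δz: -0.4, 0.7, -4.5, -4.4, -1.6, -0.1, -2.2, -3.1, -4.1, -2.5
Mean of differences = -2.2200
Numerator Σ(Δz_t−Δz̄)(Δz_{t+1}−Δz̄) = 5.7956
Denominator Σ(Δz_t−Δz̄)² = 31.0560
r_1(Δz) = 5.7956 / 31.0560 = 0.187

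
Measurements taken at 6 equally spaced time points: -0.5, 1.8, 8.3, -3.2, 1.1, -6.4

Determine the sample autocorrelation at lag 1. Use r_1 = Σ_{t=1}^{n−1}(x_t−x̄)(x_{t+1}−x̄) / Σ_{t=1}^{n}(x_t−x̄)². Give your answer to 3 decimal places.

Mean x̄ = (-0.5 + 1.8 + 8.3 − 3.2 + 1.1 − 6.4)/6 = 0.1833
Deviations from mean: -0.6833, 1.6167, 8.1167, -3.3833, 0.9167, -6.5833
Numerator Σ_{t=1}^{5}(x_t−x̄)(x_{t+1}−x̄) = -24.5803
Denominator Σ(x_t−x̄)² = 124.5883
r_1 = -24.5803 / 124.5883 = -0.197

-0.197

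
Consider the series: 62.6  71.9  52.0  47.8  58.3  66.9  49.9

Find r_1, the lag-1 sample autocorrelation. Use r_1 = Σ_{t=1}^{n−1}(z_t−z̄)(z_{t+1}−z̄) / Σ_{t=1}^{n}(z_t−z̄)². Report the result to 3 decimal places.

-0.069

Mean z̄ = (62.6 + 71.9 + 52.0 + 47.8 + 58.3 + 66.9 + 49.9)/7 = 58.4857
Numerator Σ_{t=1}^{6}(z_t−z̄)(z_{t+1}−z̄) = -34.3273
Denominator Σ(z_t−z̄)² = 497.6686
r_1 = -34.3273 / 497.6686 = -0.069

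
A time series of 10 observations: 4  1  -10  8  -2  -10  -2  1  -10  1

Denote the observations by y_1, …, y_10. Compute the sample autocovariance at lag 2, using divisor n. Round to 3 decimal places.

-11.272

Mean ȳ = (4 + 1 − 10 + 8 − 2 − 10 − 2 + 1 − 10 + 1)/10 = -1.9000
Σ_{t=1}^{8}(y_t−ȳ)(y_{t+2}−ȳ) = -112.7200
γ_2 = -112.7200 / 10 = -11.272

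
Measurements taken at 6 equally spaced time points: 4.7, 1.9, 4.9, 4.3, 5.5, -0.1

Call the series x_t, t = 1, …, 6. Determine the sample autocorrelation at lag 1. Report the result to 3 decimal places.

Mean x̄ = (4.7 + 1.9 + 4.9 + 4.3 + 5.5 − 0.1)/6 = 3.5333
Deviations from mean: 1.1667, -1.6333, 1.3667, 0.7667, 1.9667, -3.6333
Σ(x_t−x̄)(x_{t+1}−x̄) = (-1.9056) + (-2.2322) + (1.0478) + (1.5078) + (-7.1456) = -8.7278
Denominator Σ(x_t−x̄)² = 23.5533
r_1 = -8.7278 / 23.5533 = -0.371

-0.371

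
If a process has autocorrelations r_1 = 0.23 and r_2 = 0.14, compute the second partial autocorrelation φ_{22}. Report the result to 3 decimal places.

0.092

φ_{22} = (r_2 − r_1²) / (1 − r_1²)
r_1² = (0.23)² = 0.0529
Numerator = 0.14 − 0.0529 = 0.0871; denominator = 1 − 0.0529 = 0.9471
φ_{22} = 0.0871 / 0.9471 = 0.092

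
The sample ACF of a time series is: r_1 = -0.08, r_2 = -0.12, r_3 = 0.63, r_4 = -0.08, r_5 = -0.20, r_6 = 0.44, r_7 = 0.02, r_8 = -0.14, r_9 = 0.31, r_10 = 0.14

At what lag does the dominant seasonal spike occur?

The largest autocorrelation is r_3 = 0.63, with weaker echoes at lags 6 (0.44) and 9 (0.31); the remaining lags stay at or below 0.14.
The dominant spike at lag 3 indicates a seasonal period of 3.

3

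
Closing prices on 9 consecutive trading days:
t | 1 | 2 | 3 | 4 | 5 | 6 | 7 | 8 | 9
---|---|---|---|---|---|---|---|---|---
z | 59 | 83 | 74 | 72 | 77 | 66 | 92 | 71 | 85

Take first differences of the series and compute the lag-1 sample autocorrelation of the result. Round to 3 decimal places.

First differences Δz: 24, -9, -2, 5, -11, 26, -21, 14
Mean of differences = 3.2500
Numerator Σ(Δz_t−Δz̄)(Δz_{t+1}−Δz̄) = -1360.5625
Denominator Σ(Δz_t−Δz̄)² = 2035.5000
r_1(Δz) = -1360.5625 / 2035.5000 = -0.668

-0.668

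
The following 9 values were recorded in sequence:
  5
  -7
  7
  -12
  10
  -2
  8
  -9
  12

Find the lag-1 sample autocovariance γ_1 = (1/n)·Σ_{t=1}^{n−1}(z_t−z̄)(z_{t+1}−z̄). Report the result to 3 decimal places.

Mean z̄ = (5 − 7 + 7 − 12 + 10 − 2 + 8 − 9 + 12)/9 = 1.3333
Σ_{t=1}^{8}(z_t−z̄)(z_{t+1}−z̄) = -499.1111
γ_1 = -499.1111 / 9 = -55.457

-55.457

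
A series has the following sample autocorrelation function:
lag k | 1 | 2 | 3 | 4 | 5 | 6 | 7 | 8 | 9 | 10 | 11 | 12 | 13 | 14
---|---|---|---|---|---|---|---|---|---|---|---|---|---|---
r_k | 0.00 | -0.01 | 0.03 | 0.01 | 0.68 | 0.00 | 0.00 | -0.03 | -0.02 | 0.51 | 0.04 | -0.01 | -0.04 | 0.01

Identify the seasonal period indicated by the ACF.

5

The largest autocorrelation is r_5 = 0.68, with a weaker echo at lag 10 (0.51); the remaining lags stay at or below 0.04.
The dominant spike at lag 5 indicates a seasonal period of 5.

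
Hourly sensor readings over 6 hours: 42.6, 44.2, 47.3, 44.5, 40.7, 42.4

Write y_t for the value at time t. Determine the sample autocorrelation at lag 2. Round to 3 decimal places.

Mean ȳ = (42.6 + 44.2 + 47.3 + 44.5 + 40.7 + 42.4)/6 = 43.6167
Deviations from mean: -1.0167, 0.5833, 3.6833, 0.8833, -2.9167, -1.2167
Σ(y_t−ȳ)(y_{t+2}−ȳ) = (-3.7447) + (0.5153) + (-10.7431) + (-1.0747) = -15.0472
Denominator Σ(y_t−ȳ)² = 25.7083
r_2 = -15.0472 / 25.7083 = -0.585

-0.585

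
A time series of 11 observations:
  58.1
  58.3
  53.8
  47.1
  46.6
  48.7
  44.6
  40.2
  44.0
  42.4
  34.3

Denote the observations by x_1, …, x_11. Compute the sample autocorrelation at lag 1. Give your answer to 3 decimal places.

0.564

Mean x̄ = (58.1 + 58.3 + 53.8 + 47.1 + 46.6 + 48.7 + 44.6 + 40.2 + 44.0 + 42.4 + 34.3)/11 = 47.1000
Numerator Σ_{t=1}^{10}(x_t−x̄)(x_{t+1}−x̄) = 306.8100
Denominator Σ(x_t−x̄)² = 543.5400
r_1 = 306.8100 / 543.5400 = 0.564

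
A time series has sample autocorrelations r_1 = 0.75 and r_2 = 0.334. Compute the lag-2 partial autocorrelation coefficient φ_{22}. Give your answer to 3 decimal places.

-0.522

φ_{22} = (r_2 − r_1²) / (1 − r_1²)
r_1² = (0.75)² = 0.5625
Numerator = 0.334 − 0.5625 = -0.2285; denominator = 1 − 0.5625 = 0.4375
φ_{22} = -0.2285 / 0.4375 = -0.522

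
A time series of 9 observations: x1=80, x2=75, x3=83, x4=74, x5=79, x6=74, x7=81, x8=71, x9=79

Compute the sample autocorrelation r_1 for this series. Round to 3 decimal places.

Mean x̄ = (80 + 75 + 83 + 74 + 79 + 74 + 81 + 71 + 79)/9 = 77.3333
Numerator Σ_{t=1}^{8}(x_t−x̄)(x_{t+1}−x̄) = -95.4444
Denominator Σ(x_t−x̄)² = 126.0000
r_1 = -95.4444 / 126.0000 = -0.757

-0.757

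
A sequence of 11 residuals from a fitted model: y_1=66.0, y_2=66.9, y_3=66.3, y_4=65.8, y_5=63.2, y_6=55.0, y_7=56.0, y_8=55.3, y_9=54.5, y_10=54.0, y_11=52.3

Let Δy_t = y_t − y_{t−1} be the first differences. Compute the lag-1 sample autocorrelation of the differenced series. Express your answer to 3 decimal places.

-0.069

First differences Δy: 0.9, -0.6, -0.5, -2.6, -8.2, 1.0, -0.7, -0.8, -0.5, -1.7
Mean of differences = -1.3700
Numerator Σ(Δy_t−Δȳ)(Δy_{t+1}−Δȳ) = -4.2599
Denominator Σ(Δy_t−Δȳ)² = 61.9210
r_1(Δy) = -4.2599 / 61.9210 = -0.069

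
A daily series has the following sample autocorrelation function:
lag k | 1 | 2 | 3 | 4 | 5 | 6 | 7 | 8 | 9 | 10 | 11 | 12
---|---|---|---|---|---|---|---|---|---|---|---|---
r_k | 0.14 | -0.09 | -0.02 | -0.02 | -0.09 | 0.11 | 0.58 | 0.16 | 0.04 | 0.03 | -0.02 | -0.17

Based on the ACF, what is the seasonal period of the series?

7

The largest autocorrelation is r_7 = 0.58; the remaining lags stay at or below 0.16.
The dominant spike at lag 7 indicates a seasonal period of 7.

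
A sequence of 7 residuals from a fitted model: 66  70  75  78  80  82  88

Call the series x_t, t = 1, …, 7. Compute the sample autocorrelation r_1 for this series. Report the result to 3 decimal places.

Mean x̄ = (66 + 70 + 75 + 78 + 80 + 82 + 88)/7 = 77.0000
Σ(x_t−x̄)(x_{t+1}−x̄) = (77.0000) + (14.0000) + (-2.0000) + (3.0000) + (15.0000) + (55.0000) = 162.0000
Denominator Σ(x_t−x̄)² = 330.0000
r_1 = 162.0000 / 330.0000 = 0.491

0.491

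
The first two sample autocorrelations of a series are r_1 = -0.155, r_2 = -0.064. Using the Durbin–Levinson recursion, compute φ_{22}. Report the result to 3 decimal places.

φ_{22} = (r_2 − r_1²) / (1 − r_1²)
r_1² = (-0.155)² = 0.024025
Numerator = -0.064 − 0.0240 = -0.0880; denominator = 1 − 0.0240 = 0.9760
φ_{22} = -0.0880 / 0.9760 = -0.090

-0.090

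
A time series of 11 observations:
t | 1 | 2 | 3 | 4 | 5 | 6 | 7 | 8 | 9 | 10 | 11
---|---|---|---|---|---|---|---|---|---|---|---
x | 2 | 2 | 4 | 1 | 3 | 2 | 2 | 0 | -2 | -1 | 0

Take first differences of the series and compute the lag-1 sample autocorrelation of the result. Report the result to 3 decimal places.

First differences Δx: 0, 2, -3, 2, -1, 0, -2, -2, 1, 1
Mean of differences = -0.2000
Numerator Σ(Δx_t−Δx̄)(Δx_{t+1}−Δx̄) = -11.6400
Denominator Σ(Δx_t−Δx̄)² = 27.6000
r_1(Δx) = -11.6400 / 27.6000 = -0.422

-0.422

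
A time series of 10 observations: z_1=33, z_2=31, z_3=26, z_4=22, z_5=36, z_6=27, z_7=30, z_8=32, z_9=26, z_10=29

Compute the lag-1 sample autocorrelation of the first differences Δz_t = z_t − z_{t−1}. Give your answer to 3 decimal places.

-0.543

First differences Δz: -2, -5, -4, 14, -9, 3, 2, -6, 3
Mean of differences = -0.4444
Numerator Σ(Δz_t−Δz̄)(Δz_{t+1}−Δz̄) = -205.4198
Denominator Σ(Δz_t−Δz̄)² = 378.2222
r_1(Δz) = -205.4198 / 378.2222 = -0.543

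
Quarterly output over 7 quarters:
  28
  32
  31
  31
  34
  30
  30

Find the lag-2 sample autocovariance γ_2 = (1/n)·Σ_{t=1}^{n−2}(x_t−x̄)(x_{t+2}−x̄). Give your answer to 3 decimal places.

-0.373

Mean x̄ = (28 + 32 + 31 + 31 + 34 + 30 + 30)/7 = 30.8571
Deviations: -2.8571, 1.1429, 0.1429, 0.1429, 3.1429, -0.8571, -0.8571
Σ_{t=1}^{5}(x_t−x̄)(x_{t+2}−x̄) = -2.6122
γ_2 = -2.6122 / 7 = -0.373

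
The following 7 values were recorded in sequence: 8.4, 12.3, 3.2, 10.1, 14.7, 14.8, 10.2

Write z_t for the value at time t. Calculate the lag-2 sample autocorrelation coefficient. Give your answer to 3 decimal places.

-0.195

Mean z̄ = (8.4 + 12.3 + 3.2 + 10.1 + 14.7 + 14.8 + 10.2)/7 = 10.5286
Deviations from mean: -2.1286, 1.7714, -7.3286, -0.4286, 4.1714, 4.2714, -0.3286
Σ(z_t−z̄)(z_{t+2}−z̄) = (15.5994) + (-0.7592) + (-30.5706) + (-1.8306) + (-1.3706) = -18.9316
Denominator Σ(z_t−z̄)² = 97.3143
r_2 = -18.9316 / 97.3143 = -0.195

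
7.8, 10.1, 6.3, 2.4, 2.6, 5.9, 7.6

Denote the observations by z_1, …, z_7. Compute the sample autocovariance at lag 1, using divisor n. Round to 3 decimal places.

2.887

Mean z̄ = (7.8 + 10.1 + 6.3 + 2.4 + 2.6 + 5.9 + 7.6)/7 = 6.1000
Deviations: 1.7000, 4.0000, 0.2000, -3.7000, -3.5000, -0.2000, 1.5000
Σ_{t=1}^{6}(z_t−z̄)(z_{t+1}−z̄) = 20.2100
γ_1 = 20.2100 / 7 = 2.887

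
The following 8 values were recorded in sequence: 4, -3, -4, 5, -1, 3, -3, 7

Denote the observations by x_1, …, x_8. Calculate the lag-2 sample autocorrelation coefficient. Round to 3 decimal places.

0.056

Mean x̄ = (4 − 3 − 4 + 5 − 1 + 3 − 3 + 7)/8 = 1.0000
Deviations from mean: 3.0000, -4.0000, -5.0000, 4.0000, -2.0000, 2.0000, -4.0000, 6.0000
Numerator Σ_{t=1}^{6}(x_t−x̄)(x_{t+2}−x̄) = 7.0000
Denominator Σ(x_t−x̄)² = 126.0000
r_2 = 7.0000 / 126.0000 = 0.056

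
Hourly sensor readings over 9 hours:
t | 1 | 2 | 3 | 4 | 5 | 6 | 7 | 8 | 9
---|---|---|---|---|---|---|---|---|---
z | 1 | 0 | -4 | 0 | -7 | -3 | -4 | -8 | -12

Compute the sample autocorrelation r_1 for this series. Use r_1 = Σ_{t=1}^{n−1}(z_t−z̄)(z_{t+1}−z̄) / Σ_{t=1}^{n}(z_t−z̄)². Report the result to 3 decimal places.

0.253

Mean z̄ = (1 + 0 − 4 + 0 − 7 − 3 − 4 − 8 − 12)/9 = -4.1111
Numerator Σ_{t=1}^{8}(z_t−z̄)(z_{t+1}−z̄) = 37.2099
Denominator Σ(z_t−z̄)² = 146.8889
r_1 = 37.2099 / 146.8889 = 0.253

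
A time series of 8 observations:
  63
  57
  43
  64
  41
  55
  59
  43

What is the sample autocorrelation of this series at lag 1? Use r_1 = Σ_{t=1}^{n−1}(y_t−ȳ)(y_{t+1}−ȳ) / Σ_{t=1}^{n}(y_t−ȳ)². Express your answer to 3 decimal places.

-0.506

Mean ȳ = (63 + 57 + 43 + 64 + 41 + 55 + 59 + 43)/8 = 53.1250
Deviations from mean: 9.8750, 3.8750, -10.1250, 10.8750, -12.1250, 1.8750, 5.8750, -10.1250
Numerator Σ_{t=1}^{7}(y_t−ȳ)(y_{t+1}−ȳ) = -314.1406
Denominator Σ(y_t−ȳ)² = 620.8750
r_1 = -314.1406 / 620.8750 = -0.506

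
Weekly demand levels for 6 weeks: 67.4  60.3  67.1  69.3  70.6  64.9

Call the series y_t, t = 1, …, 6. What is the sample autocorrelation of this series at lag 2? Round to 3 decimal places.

Mean ȳ = (67.4 + 60.3 + 67.1 + 69.3 + 70.6 + 64.9)/6 = 66.6000
Numerator Σ_{t=1}^{4}(y_t−ȳ)(y_{t+2}−ȳ) = -19.2000
Denominator Σ(y_t−ȳ)² = 66.7600
r_2 = -19.2000 / 66.7600 = -0.288

-0.288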